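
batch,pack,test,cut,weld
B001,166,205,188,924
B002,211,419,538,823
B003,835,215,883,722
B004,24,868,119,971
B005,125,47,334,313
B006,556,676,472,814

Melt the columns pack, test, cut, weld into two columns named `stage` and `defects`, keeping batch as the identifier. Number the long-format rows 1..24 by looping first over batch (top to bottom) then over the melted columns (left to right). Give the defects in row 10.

215

24 rows total (6 × 4). Row 10: index ⌊(10-1)/4⌋ = 2 into batch → B003; (10-1) mod 4 = 1 into the melted columns → test.
So row 10 is (B003, test, 215); defects = 215.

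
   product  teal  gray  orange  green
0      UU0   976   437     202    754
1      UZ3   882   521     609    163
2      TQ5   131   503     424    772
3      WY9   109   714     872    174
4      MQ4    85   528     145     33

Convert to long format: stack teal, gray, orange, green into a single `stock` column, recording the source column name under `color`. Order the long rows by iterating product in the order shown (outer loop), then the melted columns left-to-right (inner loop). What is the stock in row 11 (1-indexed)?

424

20 rows total (5 × 4). Row 11: index ⌊(11-1)/4⌋ = 2 into product → TQ5; (11-1) mod 4 = 2 into the melted columns → orange.
So row 11 is (TQ5, orange, 424); stock = 424.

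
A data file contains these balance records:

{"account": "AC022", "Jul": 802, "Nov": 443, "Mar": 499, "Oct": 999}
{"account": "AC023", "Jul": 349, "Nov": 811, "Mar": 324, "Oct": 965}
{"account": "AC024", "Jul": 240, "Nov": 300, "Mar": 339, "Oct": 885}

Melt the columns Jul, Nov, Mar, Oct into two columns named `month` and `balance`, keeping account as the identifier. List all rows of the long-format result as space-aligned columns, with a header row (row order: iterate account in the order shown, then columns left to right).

account  month  balance
AC022    Jul    802    
AC022    Nov    443    
AC022    Mar    499    
AC022    Oct    999    
AC023    Jul    349    
AC023    Nov    811    
AC023    Mar    324    
AC023    Oct    965    
AC024    Jul    240    
AC024    Nov    300    
AC024    Mar    339    
AC024    Oct    885    

Each (account, column) pair becomes one row: 3 × 4 = 12 rows.
For example, (AC022, Jul) → balance=802.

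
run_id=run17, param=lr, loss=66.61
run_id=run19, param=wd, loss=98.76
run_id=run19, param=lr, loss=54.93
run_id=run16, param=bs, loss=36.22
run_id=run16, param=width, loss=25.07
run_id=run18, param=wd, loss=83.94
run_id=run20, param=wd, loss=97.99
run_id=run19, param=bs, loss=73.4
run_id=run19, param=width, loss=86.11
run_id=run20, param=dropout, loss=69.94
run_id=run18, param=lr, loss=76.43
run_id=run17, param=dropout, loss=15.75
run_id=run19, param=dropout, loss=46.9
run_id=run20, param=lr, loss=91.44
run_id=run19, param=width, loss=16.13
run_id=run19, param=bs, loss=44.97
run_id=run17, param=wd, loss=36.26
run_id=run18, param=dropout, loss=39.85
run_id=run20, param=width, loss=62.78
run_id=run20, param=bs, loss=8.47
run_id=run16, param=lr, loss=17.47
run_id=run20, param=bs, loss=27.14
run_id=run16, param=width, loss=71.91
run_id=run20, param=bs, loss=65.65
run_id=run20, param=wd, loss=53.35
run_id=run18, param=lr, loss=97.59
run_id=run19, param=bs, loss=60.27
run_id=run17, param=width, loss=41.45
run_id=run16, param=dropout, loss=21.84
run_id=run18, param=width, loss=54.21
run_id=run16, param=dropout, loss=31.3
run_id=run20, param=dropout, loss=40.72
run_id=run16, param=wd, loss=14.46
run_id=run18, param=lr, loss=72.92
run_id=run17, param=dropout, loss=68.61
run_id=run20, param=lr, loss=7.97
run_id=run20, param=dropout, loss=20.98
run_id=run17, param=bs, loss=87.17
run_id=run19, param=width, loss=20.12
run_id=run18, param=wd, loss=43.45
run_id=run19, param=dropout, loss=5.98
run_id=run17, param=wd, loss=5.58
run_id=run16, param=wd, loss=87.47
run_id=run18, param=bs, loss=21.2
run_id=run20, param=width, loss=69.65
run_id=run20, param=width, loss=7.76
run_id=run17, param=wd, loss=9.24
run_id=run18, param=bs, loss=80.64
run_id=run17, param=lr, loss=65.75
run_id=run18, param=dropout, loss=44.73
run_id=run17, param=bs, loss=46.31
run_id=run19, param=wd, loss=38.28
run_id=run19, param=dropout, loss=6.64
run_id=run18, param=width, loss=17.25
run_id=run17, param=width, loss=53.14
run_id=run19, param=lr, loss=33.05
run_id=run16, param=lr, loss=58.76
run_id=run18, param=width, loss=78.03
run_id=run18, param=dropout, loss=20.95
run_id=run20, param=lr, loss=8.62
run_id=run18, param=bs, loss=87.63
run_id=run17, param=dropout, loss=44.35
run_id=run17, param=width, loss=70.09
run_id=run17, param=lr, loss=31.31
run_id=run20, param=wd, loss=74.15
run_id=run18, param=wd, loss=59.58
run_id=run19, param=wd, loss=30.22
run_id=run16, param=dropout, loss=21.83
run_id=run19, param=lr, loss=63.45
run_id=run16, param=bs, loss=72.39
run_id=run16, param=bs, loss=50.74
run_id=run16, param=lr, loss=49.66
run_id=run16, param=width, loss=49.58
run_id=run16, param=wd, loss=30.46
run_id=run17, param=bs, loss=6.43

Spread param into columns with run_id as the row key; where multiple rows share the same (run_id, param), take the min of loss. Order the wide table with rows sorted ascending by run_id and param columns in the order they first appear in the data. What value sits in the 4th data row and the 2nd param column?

With rows sorted ascending by run_id, row 4 is run_id=run19. param columns in first-appearance order: lr, wd, bs, width, dropout; column 2 is wd.
Long rows with run_id=run19, param=wd: min(98.76, 38.28, 30.22) = 30.22.

30.22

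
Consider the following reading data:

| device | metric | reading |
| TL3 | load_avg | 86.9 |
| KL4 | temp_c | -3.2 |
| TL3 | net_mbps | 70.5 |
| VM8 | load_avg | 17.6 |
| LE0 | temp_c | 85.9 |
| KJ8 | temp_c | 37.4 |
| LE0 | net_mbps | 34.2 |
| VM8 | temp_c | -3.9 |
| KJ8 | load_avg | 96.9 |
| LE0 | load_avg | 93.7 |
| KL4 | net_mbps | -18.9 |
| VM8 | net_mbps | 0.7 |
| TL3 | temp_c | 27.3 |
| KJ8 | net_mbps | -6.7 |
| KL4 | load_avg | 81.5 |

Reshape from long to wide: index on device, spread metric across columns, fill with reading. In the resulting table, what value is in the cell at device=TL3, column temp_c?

Wide layout: rows indexed by device, columns are the 3 distinct metric values (load_avg, temp_c, net_mbps).
Cell (device=TL3, metric=temp_c) draws from the long row where device=TL3 and metric=temp_c, which has reading=27.3.

27.3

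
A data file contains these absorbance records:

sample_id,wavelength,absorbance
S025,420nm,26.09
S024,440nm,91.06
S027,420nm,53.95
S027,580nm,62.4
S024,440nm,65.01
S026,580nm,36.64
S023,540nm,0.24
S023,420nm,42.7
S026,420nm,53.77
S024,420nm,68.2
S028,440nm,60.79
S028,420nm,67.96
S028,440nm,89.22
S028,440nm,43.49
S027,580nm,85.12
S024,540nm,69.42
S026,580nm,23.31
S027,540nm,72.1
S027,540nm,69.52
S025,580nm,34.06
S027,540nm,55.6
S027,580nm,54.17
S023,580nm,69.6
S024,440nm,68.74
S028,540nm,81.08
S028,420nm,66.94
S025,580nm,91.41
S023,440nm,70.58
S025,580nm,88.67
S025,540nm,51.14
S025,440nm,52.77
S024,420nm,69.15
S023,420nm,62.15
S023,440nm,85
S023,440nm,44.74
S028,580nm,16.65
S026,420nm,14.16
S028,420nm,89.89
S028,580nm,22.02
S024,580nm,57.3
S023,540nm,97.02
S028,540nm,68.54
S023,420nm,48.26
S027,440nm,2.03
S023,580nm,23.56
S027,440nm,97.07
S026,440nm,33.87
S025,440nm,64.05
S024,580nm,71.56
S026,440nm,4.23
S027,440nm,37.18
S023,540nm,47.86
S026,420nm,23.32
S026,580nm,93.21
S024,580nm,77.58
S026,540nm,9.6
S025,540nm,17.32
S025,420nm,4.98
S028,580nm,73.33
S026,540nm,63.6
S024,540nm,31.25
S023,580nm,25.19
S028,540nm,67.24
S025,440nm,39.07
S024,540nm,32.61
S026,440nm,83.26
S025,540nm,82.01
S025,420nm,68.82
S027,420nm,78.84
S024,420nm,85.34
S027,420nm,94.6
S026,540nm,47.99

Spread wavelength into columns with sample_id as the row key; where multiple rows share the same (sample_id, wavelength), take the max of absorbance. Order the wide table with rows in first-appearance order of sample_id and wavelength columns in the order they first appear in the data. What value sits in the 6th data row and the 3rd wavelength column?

73.33

With rows in first-appearance order of sample_id, row 6 is sample_id=S028. wavelength columns in first-appearance order: 420nm, 440nm, 580nm, 540nm; column 3 is 580nm.
Long rows with sample_id=S028, wavelength=580nm: max(16.65, 22.02, 73.33) = 73.33.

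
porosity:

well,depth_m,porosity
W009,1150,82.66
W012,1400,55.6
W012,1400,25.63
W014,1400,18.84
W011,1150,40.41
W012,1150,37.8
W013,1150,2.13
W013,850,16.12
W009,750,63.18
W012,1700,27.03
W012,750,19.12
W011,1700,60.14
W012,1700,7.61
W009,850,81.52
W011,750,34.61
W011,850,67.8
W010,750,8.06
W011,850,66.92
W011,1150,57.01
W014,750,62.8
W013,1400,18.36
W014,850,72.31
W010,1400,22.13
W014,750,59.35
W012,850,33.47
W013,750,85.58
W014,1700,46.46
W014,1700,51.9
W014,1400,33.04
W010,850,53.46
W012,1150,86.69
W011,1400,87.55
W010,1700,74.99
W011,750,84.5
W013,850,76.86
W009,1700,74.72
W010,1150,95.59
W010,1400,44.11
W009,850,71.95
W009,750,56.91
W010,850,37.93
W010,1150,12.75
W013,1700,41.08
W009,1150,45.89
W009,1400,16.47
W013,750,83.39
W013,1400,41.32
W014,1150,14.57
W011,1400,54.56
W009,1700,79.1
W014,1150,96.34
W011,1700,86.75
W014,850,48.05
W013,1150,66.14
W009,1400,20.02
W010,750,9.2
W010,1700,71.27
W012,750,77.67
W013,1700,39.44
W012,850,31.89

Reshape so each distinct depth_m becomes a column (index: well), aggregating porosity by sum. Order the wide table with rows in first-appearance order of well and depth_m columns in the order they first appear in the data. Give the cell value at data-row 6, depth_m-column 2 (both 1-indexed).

With rows in first-appearance order of well, row 6 is well=W010. depth_m columns in first-appearance order: 1150, 1400, 850, 750, 1700; column 2 is 1400.
Long rows with well=W010, depth_m=1400: 22.13 + 44.11 = 66.24.

66.24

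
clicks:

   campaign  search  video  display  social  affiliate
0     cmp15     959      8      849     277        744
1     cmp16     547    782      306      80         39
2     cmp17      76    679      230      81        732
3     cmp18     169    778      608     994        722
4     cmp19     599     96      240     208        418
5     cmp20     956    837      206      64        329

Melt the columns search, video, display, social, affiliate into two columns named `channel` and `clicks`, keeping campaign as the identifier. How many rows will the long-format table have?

6 campaign values × 5 melted columns = 30 rows.

30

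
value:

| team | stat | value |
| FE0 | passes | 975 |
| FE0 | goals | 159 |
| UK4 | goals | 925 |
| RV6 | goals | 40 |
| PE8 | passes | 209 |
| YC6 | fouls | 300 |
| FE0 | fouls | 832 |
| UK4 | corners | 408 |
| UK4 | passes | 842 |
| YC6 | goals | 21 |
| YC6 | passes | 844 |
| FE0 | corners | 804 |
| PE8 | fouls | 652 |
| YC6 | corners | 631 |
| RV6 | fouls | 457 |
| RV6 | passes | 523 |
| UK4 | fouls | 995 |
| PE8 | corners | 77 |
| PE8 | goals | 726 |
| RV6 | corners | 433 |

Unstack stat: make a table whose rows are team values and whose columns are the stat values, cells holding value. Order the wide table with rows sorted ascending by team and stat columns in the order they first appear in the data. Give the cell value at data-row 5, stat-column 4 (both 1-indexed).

631

With rows sorted ascending by team, row 5 is team=YC6. stat columns in first-appearance order: passes, goals, fouls, corners; column 4 is corners.
Long rows with team=YC6, stat=corners: value = 631.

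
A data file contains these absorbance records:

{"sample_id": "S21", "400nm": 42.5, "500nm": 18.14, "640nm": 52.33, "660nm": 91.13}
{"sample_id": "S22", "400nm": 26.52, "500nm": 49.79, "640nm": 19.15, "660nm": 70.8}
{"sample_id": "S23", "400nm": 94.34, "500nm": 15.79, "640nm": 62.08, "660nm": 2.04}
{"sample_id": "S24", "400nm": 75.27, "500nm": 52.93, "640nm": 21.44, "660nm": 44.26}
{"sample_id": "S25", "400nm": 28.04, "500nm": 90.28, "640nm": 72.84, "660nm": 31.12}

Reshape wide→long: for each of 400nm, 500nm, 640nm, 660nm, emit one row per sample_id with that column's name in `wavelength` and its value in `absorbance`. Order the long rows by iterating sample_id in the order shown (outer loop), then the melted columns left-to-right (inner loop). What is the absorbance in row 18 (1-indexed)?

20 rows total (5 × 4). Row 18: index ⌊(18-1)/4⌋ = 4 into sample_id → S25; (18-1) mod 4 = 1 into the melted columns → 500nm.
So row 18 is (S25, 500nm, 90.28); absorbance = 90.28.

90.28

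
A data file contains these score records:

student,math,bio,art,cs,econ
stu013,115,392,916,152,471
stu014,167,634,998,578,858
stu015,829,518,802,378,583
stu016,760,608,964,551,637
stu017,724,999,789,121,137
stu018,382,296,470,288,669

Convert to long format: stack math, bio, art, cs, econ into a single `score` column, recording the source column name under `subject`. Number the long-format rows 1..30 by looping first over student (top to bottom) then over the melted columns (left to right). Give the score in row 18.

30 rows total (6 × 5). Row 18: index ⌊(18-1)/5⌋ = 3 into student → stu016; (18-1) mod 5 = 2 into the melted columns → art.
So row 18 is (stu016, art, 964); score = 964.

964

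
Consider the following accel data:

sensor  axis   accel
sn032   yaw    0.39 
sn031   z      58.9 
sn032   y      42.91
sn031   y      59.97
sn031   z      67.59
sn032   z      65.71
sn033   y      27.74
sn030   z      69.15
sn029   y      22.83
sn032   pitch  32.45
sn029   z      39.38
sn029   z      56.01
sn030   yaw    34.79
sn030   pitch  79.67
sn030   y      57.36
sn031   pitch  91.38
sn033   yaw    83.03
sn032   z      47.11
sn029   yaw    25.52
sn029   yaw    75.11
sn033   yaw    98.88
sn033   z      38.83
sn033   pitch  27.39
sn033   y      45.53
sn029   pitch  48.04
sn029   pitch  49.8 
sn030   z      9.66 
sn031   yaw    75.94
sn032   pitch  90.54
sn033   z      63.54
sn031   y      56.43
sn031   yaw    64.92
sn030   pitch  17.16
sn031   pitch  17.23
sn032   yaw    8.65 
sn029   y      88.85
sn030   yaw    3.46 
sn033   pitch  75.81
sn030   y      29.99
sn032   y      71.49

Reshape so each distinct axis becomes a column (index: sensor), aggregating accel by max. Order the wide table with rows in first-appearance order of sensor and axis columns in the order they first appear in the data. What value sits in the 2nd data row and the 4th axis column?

With rows in first-appearance order of sensor, row 2 is sensor=sn031. axis columns in first-appearance order: yaw, z, y, pitch; column 4 is pitch.
Long rows with sensor=sn031, axis=pitch: max(91.38, 17.23) = 91.38.

91.38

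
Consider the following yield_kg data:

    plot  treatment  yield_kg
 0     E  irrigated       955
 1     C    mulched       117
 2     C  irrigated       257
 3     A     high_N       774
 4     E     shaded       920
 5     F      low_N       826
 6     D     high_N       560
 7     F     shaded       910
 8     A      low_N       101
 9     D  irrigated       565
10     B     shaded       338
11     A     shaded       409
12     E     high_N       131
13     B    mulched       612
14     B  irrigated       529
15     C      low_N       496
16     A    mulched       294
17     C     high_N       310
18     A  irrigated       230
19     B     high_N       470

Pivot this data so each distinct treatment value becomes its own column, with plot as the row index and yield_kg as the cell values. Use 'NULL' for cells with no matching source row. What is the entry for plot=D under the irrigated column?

565

The long row with plot=D, treatment=irrigated has yield_kg=565.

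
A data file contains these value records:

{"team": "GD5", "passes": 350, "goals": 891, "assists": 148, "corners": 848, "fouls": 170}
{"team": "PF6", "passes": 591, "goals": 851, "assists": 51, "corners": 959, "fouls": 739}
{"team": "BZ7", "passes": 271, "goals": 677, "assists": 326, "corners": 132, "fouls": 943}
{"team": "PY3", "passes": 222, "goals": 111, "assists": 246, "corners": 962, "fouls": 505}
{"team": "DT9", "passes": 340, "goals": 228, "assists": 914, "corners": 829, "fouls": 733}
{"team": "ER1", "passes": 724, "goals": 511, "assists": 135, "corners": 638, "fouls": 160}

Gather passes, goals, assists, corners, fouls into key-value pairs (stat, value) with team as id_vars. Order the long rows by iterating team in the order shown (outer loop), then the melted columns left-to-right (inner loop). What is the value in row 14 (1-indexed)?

132

30 rows total (6 × 5). Row 14: index ⌊(14-1)/5⌋ = 2 into team → BZ7; (14-1) mod 5 = 3 into the melted columns → corners.
So row 14 is (BZ7, corners, 132); value = 132.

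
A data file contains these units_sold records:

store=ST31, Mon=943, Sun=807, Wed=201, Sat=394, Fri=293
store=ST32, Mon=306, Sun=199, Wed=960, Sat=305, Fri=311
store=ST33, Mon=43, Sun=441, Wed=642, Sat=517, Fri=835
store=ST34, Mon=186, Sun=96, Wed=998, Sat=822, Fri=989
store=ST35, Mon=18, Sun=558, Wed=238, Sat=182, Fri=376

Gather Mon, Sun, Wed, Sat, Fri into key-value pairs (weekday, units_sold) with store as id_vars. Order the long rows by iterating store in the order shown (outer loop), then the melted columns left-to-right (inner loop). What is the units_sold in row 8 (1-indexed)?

960

25 rows total (5 × 5). Row 8: index ⌊(8-1)/5⌋ = 1 into store → ST32; (8-1) mod 5 = 2 into the melted columns → Wed.
So row 8 is (ST32, Wed, 960); units_sold = 960.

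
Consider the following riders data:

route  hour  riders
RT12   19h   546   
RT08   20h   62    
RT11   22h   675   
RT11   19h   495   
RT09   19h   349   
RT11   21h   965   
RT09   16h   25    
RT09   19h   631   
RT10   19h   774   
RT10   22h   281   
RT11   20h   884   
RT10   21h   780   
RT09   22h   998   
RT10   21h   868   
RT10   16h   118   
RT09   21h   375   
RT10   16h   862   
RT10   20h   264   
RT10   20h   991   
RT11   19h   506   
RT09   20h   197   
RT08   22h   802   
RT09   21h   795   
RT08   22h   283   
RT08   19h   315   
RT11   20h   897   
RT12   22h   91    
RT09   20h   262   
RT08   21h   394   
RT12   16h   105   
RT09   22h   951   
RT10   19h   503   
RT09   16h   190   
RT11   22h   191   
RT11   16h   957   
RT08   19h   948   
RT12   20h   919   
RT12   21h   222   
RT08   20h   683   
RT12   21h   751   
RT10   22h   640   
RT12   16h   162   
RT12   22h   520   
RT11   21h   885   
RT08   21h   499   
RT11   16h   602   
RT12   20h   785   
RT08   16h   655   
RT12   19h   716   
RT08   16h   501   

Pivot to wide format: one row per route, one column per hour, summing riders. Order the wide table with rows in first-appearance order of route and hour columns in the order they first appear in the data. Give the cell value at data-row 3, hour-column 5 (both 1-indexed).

1559

With rows in first-appearance order of route, row 3 is route=RT11. hour columns in first-appearance order: 19h, 20h, 22h, 21h, 16h; column 5 is 16h.
Long rows with route=RT11, hour=16h: 957 + 602 = 1559.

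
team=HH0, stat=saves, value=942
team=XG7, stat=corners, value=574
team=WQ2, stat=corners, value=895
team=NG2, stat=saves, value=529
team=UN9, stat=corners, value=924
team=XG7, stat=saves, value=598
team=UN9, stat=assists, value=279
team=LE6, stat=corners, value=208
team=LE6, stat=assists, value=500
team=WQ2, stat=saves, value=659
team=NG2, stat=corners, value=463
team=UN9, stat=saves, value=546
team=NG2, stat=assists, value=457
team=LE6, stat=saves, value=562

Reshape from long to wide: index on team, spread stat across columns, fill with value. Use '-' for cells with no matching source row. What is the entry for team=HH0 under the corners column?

No long-format row has team=HH0 and stat=corners, so the cell is -.

-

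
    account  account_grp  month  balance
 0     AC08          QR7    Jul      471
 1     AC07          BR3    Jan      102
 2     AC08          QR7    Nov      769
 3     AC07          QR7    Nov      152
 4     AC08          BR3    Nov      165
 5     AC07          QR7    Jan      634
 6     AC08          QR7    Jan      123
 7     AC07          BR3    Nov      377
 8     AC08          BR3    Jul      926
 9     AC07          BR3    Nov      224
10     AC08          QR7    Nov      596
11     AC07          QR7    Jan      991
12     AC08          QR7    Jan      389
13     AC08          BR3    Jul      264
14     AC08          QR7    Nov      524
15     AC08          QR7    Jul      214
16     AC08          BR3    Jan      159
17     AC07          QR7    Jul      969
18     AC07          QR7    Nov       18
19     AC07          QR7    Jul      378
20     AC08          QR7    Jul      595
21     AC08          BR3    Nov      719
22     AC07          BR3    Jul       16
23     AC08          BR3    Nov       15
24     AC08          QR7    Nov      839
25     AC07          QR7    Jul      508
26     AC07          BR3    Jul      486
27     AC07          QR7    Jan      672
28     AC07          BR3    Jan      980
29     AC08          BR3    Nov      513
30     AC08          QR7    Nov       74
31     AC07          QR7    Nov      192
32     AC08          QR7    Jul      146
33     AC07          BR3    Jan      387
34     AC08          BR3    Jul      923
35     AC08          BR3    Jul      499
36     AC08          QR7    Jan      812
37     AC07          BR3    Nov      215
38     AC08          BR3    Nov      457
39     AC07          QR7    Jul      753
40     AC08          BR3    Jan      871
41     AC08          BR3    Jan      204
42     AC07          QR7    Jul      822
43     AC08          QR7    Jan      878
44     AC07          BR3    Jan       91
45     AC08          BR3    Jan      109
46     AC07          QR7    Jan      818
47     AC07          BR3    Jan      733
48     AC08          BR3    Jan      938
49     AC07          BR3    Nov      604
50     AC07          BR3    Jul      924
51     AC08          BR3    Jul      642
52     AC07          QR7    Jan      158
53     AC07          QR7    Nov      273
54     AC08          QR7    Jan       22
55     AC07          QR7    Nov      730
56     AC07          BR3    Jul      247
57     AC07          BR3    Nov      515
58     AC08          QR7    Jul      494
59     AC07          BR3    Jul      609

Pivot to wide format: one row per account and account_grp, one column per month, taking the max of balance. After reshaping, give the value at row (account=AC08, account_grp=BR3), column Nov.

719

Rows with account=AC08, account_grp=BR3 and month=Nov: balance values are 165, 719, 15, 513, 457.
max(165, 719, 15, 513, 457) = 719.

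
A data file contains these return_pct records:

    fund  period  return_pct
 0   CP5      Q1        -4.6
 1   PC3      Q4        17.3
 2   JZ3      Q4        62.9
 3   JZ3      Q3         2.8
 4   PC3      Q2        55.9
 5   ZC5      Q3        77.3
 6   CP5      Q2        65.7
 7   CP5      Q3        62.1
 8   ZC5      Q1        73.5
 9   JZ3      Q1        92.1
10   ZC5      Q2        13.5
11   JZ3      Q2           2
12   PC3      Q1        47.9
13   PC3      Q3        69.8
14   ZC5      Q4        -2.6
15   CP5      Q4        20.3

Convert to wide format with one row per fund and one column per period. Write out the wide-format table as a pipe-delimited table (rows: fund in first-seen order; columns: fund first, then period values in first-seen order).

| fund | Q1 | Q4 | Q3 | Q2 |
| CP5 | -4.6 | 20.3 | 62.1 | 65.7 |
| PC3 | 47.9 | 17.3 | 69.8 | 55.9 |
| JZ3 | 92.1 | 62.9 | 2.8 | 2 |
| ZC5 | 73.5 | -2.6 | 77.3 | 13.5 |

Columns: fund plus the 4 distinct period values (Q1, Q4, Q3, Q2).
For example, row CP5 column Q1 takes return_pct=-4.6 from the long row (CP5, Q1).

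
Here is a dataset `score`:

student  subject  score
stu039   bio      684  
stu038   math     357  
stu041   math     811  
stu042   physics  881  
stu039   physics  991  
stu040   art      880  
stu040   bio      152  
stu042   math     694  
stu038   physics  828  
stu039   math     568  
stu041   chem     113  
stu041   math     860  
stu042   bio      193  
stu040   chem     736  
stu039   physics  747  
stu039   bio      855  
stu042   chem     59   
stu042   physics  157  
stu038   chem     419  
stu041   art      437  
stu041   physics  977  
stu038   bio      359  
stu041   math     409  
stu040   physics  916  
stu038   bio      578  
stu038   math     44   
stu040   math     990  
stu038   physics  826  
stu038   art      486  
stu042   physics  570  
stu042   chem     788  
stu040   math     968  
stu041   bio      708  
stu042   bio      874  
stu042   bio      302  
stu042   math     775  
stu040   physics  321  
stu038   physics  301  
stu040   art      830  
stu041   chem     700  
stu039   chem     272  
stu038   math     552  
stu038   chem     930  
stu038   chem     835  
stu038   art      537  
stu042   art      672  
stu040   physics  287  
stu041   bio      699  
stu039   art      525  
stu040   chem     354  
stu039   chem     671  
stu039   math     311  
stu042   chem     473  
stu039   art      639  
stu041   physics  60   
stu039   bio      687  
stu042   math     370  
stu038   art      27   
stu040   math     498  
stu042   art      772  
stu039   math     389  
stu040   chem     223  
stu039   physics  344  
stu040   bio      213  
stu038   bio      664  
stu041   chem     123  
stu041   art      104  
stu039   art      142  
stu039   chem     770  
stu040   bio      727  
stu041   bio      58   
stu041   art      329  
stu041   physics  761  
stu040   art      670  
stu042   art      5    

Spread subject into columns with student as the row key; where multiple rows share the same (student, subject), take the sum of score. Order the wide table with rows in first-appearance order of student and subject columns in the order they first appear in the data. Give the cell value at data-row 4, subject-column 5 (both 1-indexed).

With rows in first-appearance order of student, row 4 is student=stu042. subject columns in first-appearance order: bio, math, physics, art, chem; column 5 is chem.
Long rows with student=stu042, subject=chem: 59 + 788 + 473 = 1320.

1320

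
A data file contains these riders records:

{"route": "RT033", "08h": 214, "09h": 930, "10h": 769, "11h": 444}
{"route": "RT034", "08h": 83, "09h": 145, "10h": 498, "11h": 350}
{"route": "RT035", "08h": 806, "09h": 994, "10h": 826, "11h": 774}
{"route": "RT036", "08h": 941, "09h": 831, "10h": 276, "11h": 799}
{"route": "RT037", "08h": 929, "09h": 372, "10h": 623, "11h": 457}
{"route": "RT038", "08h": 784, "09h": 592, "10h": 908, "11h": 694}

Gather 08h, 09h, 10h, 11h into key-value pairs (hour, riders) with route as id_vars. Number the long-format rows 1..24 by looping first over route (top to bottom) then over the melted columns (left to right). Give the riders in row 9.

806

24 rows total (6 × 4). Row 9: index ⌊(9-1)/4⌋ = 2 into route → RT035; (9-1) mod 4 = 0 into the melted columns → 08h.
So row 9 is (RT035, 08h, 806); riders = 806.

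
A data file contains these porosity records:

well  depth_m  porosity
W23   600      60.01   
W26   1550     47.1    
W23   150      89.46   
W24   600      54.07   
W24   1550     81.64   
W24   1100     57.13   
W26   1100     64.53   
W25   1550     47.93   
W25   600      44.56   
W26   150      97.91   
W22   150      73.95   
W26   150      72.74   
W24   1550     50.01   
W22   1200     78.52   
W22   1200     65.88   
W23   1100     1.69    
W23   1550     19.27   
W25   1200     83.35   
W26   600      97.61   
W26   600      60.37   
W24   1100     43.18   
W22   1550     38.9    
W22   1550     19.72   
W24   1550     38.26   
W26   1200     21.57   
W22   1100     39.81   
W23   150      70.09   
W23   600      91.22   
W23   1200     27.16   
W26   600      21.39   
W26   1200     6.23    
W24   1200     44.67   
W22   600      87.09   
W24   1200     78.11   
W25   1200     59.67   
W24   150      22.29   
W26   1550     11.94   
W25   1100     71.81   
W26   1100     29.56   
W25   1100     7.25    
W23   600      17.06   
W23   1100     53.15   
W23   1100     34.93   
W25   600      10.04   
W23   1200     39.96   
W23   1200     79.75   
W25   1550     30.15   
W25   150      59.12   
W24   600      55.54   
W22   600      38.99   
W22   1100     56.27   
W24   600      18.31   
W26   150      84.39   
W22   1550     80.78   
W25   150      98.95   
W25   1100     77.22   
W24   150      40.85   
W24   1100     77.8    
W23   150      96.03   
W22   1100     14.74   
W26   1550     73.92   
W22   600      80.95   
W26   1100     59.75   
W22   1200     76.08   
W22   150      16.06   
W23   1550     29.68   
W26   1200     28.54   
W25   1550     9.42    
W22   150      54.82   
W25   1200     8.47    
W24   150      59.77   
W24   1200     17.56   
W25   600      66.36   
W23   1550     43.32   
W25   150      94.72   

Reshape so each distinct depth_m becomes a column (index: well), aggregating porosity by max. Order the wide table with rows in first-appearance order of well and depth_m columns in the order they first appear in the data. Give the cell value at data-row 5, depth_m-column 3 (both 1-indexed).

73.95

With rows in first-appearance order of well, row 5 is well=W22. depth_m columns in first-appearance order: 600, 1550, 150, 1100, 1200; column 3 is 150.
Long rows with well=W22, depth_m=150: max(73.95, 16.06, 54.82) = 73.95.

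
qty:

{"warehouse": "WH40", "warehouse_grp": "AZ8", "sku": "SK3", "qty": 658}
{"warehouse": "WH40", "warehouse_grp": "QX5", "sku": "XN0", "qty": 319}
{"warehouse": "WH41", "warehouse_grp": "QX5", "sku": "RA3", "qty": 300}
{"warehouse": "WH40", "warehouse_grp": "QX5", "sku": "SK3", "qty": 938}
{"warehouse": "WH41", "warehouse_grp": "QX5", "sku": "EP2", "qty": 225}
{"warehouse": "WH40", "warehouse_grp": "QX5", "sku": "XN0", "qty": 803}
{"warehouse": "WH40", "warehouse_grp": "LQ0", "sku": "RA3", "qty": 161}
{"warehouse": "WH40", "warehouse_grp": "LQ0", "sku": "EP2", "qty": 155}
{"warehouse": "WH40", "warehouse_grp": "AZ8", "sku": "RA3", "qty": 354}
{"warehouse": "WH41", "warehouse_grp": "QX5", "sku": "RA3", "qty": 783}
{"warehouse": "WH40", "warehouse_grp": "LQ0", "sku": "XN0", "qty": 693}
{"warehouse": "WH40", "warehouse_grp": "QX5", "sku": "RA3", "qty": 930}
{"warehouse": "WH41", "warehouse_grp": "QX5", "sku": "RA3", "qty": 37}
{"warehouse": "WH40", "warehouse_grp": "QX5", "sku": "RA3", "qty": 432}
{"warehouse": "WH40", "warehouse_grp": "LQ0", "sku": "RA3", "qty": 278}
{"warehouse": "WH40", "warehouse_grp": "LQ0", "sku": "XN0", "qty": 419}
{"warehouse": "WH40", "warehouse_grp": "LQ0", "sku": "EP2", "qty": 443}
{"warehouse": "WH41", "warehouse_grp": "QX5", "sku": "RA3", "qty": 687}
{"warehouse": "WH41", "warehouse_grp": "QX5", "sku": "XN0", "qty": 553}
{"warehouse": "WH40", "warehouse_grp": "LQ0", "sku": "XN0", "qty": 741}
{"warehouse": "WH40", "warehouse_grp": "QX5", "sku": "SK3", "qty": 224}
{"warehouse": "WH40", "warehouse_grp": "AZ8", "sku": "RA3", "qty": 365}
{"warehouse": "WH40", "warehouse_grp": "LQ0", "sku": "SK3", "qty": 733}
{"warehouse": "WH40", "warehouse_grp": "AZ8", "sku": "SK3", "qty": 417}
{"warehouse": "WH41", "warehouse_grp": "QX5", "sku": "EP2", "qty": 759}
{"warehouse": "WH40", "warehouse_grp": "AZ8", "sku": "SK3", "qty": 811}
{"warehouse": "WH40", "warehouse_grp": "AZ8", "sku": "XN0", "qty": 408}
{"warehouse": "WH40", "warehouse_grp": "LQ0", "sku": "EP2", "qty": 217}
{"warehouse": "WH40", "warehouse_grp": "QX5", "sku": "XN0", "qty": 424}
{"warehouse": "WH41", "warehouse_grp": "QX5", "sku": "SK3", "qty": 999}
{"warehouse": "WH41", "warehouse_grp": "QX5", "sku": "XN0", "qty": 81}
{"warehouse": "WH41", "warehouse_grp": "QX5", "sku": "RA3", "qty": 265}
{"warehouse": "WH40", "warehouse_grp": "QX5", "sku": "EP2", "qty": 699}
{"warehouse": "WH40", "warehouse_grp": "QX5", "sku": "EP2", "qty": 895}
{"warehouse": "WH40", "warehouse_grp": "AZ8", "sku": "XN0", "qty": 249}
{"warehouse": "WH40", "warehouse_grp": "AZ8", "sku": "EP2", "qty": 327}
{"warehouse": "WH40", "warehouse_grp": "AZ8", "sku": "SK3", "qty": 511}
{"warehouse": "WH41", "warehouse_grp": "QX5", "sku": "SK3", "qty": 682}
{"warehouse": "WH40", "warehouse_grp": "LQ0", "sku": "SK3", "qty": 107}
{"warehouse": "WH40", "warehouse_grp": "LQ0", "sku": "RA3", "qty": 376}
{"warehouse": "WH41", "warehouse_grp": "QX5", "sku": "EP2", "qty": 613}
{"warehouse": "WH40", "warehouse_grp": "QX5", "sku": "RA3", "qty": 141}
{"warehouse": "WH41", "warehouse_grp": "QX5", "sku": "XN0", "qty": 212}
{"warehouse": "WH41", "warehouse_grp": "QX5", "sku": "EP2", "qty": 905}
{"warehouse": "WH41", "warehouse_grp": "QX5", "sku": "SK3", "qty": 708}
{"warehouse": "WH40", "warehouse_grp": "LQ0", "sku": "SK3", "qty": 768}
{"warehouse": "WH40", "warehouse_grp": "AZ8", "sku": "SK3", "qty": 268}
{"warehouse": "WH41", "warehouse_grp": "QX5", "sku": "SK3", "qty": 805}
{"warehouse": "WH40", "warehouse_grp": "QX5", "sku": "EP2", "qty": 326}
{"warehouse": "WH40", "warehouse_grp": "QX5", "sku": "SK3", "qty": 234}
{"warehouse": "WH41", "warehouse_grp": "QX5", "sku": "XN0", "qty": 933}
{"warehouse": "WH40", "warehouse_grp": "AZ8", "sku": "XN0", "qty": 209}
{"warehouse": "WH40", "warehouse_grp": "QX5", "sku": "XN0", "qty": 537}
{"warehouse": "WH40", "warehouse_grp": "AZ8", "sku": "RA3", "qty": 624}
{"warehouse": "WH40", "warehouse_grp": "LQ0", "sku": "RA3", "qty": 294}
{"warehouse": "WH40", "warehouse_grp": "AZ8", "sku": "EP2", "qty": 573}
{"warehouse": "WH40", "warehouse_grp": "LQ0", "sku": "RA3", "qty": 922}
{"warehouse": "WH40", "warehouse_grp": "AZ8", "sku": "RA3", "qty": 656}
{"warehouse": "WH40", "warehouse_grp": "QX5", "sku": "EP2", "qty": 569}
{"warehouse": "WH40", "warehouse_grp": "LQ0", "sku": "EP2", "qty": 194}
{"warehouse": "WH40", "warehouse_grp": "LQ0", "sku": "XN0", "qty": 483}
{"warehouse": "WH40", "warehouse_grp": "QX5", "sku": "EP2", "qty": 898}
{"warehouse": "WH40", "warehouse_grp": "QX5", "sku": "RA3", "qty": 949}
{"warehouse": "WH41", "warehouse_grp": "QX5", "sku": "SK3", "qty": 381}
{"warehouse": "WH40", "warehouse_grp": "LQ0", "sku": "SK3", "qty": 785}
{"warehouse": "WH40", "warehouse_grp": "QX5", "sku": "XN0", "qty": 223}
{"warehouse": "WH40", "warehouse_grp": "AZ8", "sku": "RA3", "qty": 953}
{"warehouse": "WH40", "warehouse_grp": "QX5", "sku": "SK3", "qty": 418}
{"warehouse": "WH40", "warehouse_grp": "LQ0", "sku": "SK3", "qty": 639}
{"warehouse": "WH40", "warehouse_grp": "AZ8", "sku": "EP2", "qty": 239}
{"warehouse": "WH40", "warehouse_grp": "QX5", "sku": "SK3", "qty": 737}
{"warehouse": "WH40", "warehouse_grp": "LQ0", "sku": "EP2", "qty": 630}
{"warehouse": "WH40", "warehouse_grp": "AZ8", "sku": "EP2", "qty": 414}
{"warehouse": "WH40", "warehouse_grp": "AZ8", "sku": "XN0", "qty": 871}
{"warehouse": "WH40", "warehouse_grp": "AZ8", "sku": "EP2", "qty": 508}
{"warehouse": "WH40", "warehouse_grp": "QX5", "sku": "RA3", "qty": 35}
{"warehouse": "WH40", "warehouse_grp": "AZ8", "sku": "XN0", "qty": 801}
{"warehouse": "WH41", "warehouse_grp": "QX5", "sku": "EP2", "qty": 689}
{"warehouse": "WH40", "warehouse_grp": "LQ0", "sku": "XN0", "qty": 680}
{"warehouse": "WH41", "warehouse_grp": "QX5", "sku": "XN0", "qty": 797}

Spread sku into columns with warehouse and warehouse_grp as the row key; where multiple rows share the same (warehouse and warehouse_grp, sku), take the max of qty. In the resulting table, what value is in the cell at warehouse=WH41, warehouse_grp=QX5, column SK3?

Rows with warehouse=WH41, warehouse_grp=QX5 and sku=SK3: qty values are 999, 682, 708, 805, 381.
max(999, 682, 708, 805, 381) = 999.

999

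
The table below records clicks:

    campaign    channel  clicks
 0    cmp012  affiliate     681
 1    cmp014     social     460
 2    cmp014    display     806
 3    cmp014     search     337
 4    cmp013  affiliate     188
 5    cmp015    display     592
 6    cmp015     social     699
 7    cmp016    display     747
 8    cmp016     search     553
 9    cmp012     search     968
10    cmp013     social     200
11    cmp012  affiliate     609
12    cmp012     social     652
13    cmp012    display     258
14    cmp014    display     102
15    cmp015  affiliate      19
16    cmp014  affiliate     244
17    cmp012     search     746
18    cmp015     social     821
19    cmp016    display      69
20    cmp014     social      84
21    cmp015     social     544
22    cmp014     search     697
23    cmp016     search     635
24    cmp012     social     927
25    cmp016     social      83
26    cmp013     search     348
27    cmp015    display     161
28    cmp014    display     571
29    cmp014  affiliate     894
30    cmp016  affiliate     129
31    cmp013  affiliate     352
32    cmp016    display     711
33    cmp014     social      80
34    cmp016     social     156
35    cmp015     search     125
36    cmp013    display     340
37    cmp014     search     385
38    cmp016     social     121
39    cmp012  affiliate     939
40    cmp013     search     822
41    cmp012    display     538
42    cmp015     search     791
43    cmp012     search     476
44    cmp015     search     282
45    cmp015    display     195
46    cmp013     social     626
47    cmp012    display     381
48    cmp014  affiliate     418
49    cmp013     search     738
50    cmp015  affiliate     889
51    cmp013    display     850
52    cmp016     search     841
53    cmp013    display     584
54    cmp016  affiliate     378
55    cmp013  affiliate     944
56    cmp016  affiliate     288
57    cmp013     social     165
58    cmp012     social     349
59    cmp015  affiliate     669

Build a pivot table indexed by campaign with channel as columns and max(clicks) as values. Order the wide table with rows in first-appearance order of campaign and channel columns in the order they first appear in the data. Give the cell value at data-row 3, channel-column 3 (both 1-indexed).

With rows in first-appearance order of campaign, row 3 is campaign=cmp013. channel columns in first-appearance order: affiliate, social, display, search; column 3 is display.
Long rows with campaign=cmp013, channel=display: max(340, 850, 584) = 850.

850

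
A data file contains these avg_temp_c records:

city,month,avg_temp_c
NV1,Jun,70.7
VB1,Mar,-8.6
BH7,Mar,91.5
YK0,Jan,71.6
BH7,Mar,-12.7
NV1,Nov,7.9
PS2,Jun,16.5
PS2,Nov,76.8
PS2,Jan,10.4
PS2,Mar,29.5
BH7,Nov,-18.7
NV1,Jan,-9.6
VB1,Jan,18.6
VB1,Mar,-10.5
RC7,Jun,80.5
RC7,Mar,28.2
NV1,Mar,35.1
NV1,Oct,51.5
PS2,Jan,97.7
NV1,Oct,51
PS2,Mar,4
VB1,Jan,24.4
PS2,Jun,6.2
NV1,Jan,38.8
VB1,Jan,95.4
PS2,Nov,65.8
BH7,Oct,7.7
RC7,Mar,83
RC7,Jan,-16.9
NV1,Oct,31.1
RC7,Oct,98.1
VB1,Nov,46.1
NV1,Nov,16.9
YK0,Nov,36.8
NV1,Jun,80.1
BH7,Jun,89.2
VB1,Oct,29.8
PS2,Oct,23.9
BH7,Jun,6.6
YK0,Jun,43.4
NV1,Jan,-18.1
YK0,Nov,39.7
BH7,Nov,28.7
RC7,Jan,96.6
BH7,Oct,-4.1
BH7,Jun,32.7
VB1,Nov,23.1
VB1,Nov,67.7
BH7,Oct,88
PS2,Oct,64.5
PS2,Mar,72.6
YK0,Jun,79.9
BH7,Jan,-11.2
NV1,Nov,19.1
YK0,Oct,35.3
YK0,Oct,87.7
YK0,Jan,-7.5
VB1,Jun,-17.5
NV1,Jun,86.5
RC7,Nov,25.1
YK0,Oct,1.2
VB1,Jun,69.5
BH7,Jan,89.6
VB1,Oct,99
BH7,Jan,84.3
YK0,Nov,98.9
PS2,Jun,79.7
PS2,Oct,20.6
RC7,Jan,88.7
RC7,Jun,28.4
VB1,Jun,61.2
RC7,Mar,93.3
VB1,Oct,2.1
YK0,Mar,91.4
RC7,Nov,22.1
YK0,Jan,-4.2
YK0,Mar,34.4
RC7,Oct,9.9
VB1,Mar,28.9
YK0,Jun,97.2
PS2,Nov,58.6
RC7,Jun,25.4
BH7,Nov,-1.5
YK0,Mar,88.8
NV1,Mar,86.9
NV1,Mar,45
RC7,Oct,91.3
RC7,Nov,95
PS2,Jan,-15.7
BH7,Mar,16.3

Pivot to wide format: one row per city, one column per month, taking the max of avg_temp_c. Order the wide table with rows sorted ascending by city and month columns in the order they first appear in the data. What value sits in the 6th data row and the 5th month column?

With rows sorted ascending by city, row 6 is city=YK0. month columns in first-appearance order: Jun, Mar, Jan, Nov, Oct; column 5 is Oct.
Long rows with city=YK0, month=Oct: max(35.3, 87.7, 1.2) = 87.7.

87.7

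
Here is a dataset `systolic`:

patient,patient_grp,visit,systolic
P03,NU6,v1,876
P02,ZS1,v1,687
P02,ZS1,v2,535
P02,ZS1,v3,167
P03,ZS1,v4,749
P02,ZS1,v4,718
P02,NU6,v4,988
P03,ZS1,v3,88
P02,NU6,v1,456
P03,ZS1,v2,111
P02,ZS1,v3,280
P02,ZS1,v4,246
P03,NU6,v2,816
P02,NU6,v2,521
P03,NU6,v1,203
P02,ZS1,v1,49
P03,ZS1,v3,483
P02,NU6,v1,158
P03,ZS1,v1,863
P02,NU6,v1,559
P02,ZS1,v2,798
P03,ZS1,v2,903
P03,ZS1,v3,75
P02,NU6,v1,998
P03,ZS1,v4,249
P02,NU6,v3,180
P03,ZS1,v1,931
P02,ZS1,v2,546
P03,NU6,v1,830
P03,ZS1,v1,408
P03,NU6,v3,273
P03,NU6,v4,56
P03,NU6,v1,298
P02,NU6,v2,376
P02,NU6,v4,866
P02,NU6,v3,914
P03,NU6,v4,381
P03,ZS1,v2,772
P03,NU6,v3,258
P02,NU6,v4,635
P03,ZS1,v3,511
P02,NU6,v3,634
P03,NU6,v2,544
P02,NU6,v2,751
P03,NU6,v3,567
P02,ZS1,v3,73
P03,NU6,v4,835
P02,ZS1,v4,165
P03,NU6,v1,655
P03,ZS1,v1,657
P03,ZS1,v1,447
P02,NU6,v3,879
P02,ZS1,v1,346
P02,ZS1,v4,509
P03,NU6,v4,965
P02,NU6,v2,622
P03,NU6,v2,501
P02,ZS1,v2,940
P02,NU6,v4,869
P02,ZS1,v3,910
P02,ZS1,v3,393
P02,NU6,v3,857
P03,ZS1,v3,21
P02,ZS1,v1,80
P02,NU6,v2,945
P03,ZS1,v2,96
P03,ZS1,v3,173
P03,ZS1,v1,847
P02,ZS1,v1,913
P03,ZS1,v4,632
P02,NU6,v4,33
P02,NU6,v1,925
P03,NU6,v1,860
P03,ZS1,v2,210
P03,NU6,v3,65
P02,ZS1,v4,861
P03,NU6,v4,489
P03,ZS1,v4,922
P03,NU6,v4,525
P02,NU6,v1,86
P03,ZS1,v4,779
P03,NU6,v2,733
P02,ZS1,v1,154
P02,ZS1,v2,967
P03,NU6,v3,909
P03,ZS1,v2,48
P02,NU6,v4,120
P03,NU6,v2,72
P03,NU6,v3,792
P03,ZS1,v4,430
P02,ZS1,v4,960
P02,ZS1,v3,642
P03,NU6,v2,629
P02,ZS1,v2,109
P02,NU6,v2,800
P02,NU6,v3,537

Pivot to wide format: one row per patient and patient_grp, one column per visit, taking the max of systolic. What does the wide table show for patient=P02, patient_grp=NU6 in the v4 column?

Rows with patient=P02, patient_grp=NU6 and visit=v4: systolic values are 988, 866, 635, 869, 33, 120.
max(988, 866, 635, 869, 33, 120) = 988.

988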